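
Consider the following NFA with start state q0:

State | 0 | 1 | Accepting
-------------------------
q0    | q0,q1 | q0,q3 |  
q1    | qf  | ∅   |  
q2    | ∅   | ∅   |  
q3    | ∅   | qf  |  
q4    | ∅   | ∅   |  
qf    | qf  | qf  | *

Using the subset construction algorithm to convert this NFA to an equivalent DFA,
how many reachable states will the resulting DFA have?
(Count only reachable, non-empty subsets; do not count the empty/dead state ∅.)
Start subset: {q0}
{q0}: on 0 → {q0, q1}, on 1 → {q0, q3}
{q0, q1}: on 0 → {q0, q1, qf}, on 1 → {q0, q3}
{q0, q3}: on 0 → {q0, q1}, on 1 → {q0, q3, qf}
{q0, q1, qf}: on 0 → {q0, q1, qf}, on 1 → {q0, q3, qf}
{q0, q3, qf}: on 0 → {q0, q1, qf}, on 1 → {q0, q3, qf}
Reachable non-empty subsets: {q0}, {q0, q1}, {q0, q3}, {q0, q1, qf}, {q0, q3, qf} — 5 in total.

Final answer: 5 states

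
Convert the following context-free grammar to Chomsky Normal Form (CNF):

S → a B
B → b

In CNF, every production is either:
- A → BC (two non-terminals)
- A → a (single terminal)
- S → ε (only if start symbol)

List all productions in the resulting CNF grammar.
The grammar has no ε-productions or unit productions to eliminate.
S → a B has terminal a in a right-hand side of length ≥ 2: introduce T_a → a and use T_a in place of a.
B → b is already in CNF (single terminal) – keep it.
S → a B becomes S → T_a B.
Resulting CNF grammar (3 productions): T_a → a; B → b; S → T_a B

Final answer: T_a → a; B → b; S → T_a B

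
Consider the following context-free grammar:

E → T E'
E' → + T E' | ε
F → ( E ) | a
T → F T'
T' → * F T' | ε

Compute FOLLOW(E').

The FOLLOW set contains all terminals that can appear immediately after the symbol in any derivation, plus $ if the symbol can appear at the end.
Useful FIRST sets: FIRST(E') = {+, ε}, FIRST(T') = {*, ε} (both E' and T' are nullable).
FOLLOW(E): E is the start symbol → $; E appears in F → ( E ) followed by ')' → FOLLOW(E) = {), $}.
FOLLOW(E'): E' appears at the right end of E → T E' and of E' → + T E', so FOLLOW(E') ⊇ FOLLOW(E) (the second occurrence adds nothing new). FOLLOW(E') = {), $}.

Final answer: {$, )}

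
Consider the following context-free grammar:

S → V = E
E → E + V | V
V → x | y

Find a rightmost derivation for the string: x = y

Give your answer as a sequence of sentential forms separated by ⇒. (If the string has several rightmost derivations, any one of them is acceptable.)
Start with S.
Step 1: the rightmost non-terminal is S; apply S → V = E:  V = E
Step 2: the rightmost non-terminal is E; apply E → V:  V = V
Step 3: the rightmost non-terminal is V; apply V → y:  V = y
Step 4: the rightmost non-terminal is V; apply V → x:  x = y

Final answer: S ⇒ V = E ⇒ V = V ⇒ V = y ⇒ x = y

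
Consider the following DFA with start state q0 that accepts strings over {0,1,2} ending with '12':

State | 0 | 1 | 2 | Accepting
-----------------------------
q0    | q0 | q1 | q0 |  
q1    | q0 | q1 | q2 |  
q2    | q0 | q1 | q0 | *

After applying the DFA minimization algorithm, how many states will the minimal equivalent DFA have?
All 3 states are reachable from q0, so none can be removed as unreachable.
Table-filling: first mark every (accepting, non-accepting) pair as distinguishable (accepting: {q2}; non-accepting: {q0, q1}).
Round 1: (q0, q1) on '2' go to q0 and q2, already distinguishable → mark.
Every pair of states is distinguishable, so the DFA is already minimal.
Equivalence classes: {q0}, {q1}, {q2} → 3 states.

Final answer: 3 states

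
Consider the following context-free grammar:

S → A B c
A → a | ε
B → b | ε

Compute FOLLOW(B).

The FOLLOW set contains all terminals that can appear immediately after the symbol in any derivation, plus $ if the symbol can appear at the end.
B occurs in S → A B c, immediately followed by the terminal c. So FOLLOW(B) = {c}.

Final answer: {c}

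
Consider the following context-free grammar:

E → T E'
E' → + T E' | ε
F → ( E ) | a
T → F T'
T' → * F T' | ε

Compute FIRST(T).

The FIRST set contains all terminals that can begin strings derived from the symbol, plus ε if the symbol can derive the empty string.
FIRST(F): F → ( E ) contributes '(' and F → a contributes 'a', so FIRST(F) = {(, a}. F is not nullable.
FIRST(T): T → F T' begins with F, and F is not nullable, so FIRST(T) = FIRST(F) = {(, a}.

Final answer: {(, a}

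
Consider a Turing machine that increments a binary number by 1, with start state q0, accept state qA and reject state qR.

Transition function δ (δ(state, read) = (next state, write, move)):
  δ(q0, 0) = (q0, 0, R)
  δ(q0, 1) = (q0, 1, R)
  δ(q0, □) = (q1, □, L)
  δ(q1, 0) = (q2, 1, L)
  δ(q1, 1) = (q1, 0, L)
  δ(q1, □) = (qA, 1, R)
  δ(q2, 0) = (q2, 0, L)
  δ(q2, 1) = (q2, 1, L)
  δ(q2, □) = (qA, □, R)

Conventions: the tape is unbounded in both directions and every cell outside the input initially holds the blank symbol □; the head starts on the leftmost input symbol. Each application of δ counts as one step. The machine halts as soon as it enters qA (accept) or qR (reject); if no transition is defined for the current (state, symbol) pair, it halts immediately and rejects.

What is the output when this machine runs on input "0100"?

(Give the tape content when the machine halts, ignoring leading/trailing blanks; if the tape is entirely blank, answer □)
Step 0: [q0]0100 (head at position 0)
Step 1: δ(q0, 0) = (q0, 0, R)  ⊢  0[q0]100 (head at position 1)
Step 2: δ(q0, 1) = (q0, 1, R)  ⊢  01[q0]00 (head at position 2)
Step 3: δ(q0, 0) = (q0, 0, R)  ⊢  010[q0]0 (head at position 3)
Step 4: δ(q0, 0) = (q0, 0, R)  ⊢  0100[q0]□ (head at position 4)
Step 5: δ(q0, □) = (q1, □, L)  ⊢  010[q1]0□ (head at position 3)
Step 6: δ(q1, 0) = (q2, 1, L)  ⊢  01[q2]01□ (head at position 2)
Step 7: δ(q2, 0) = (q2, 0, L)  ⊢  0[q2]101□ (head at position 1)
Step 8: δ(q2, 1) = (q2, 1, L)  ⊢  [q2]0101□ (head at position 0)
Step 9: δ(q2, 0) = (q2, 0, L)  ⊢  [q2]□0101□ (head at position -1)
Step 10: δ(q2, □) = (qA, □, R)  ⊢  □[qA]0101□ (head at position 0)
The machine is in qA, so it halts and accepts.
Tape content when halted (ignoring surrounding blanks): 0101

Final answer: Output: 0101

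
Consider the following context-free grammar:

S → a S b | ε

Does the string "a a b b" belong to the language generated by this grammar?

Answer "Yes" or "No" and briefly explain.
A derivation exists: S ⇒ a S b ⇒ a a S b b ⇒ a a b b (using S → a S b twice, then S → ε).

Final answer: Yes - a valid derivation exists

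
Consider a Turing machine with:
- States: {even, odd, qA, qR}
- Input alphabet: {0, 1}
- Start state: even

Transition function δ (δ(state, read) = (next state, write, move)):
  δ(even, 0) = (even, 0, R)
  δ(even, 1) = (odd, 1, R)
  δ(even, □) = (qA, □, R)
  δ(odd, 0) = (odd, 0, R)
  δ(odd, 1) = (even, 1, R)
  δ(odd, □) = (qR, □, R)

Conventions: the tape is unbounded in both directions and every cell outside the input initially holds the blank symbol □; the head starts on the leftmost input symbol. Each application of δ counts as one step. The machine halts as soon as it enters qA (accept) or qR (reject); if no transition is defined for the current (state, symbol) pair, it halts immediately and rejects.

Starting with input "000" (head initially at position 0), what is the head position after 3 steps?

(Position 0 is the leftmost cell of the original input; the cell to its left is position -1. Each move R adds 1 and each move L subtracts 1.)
Step 0: [even]000 (head at position 0)
Step 1: δ(even, 0) = (even, 0, R)  ⊢  0[even]00 (head at position 1)
Step 2: δ(even, 0) = (even, 0, R)  ⊢  00[even]0 (head at position 2)
Step 3: δ(even, 0) = (even, 0, R)  ⊢  000[even]□ (head at position 3)
Head position after 3 steps: 3

Final answer: Position 3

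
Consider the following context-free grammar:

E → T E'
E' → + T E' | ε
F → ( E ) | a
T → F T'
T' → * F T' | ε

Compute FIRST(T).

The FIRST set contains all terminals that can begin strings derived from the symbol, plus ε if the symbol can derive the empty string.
FIRST(F): F → ( E ) contributes '(' and F → a contributes 'a', so FIRST(F) = {(, a}. F is not nullable.
FIRST(T): T → F T' begins with F, and F is not nullable, so FIRST(T) = FIRST(F) = {(, a}.

Final answer: {(, a}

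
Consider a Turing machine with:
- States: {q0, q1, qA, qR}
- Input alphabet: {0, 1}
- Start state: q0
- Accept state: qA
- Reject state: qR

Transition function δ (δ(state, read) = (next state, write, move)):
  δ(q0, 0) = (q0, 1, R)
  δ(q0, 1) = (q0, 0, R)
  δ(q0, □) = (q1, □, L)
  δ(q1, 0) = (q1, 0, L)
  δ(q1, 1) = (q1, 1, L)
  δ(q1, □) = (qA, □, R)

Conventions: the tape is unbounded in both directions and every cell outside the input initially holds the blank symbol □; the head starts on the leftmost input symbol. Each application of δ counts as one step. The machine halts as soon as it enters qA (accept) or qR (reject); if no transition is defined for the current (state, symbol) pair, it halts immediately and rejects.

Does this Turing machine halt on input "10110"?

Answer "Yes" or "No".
Step 0: [q0]10110 (head at position 0)
Step 1: δ(q0, 1) = (q0, 0, R)  ⊢  0[q0]0110 (head at position 1)
Step 2: δ(q0, 0) = (q0, 1, R)  ⊢  01[q0]110 (head at position 2)
Step 3: δ(q0, 1) = (q0, 0, R)  ⊢  010[q0]10 (head at position 3)
Step 4: δ(q0, 1) = (q0, 0, R)  ⊢  0100[q0]0 (head at position 4)
Step 5: δ(q0, 0) = (q0, 1, R)  ⊢  01001[q0]□ (head at position 5)
Step 6: δ(q0, □) = (q1, □, L)  ⊢  0100[q1]1□ (head at position 4)
Step 7: δ(q1, 1) = (q1, 1, L)  ⊢  010[q1]01□ (head at position 3)
Step 8: δ(q1, 0) = (q1, 0, L)  ⊢  01[q1]001□ (head at position 2)
Step 9: δ(q1, 0) = (q1, 0, L)  ⊢  0[q1]1001□ (head at position 1)
Step 10: δ(q1, 1) = (q1, 1, L)  ⊢  [q1]01001□ (head at position 0)
Step 11: δ(q1, 0) = (q1, 0, L)  ⊢  [q1]□01001□ (head at position -1)
Step 12: δ(q1, □) = (qA, □, R)  ⊢  □[qA]01001□ (head at position 0)
The machine is in qA, so it halts and accepts.
It halts after 12 steps.

Final answer: Yes - halts after 12 steps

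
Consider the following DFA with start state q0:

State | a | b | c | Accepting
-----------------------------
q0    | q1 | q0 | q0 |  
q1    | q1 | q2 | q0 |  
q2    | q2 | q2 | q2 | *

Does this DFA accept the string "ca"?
Start in q0.
Read 'c': q0 → q0
Read 'a': q0 → q1
Final state q1 is not accepting, so the string is rejected.

Final answer: No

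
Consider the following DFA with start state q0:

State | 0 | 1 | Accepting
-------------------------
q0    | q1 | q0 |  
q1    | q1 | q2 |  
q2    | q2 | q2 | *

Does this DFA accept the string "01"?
Start in q0.
Read '0': q0 → q1
Read '1': q1 → q2
Final state q2 is accepting, so the string is accepted.

Final answer: Yes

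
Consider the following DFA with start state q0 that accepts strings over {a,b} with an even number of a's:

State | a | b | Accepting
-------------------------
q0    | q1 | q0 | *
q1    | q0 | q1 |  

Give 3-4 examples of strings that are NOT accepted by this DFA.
Any strings that end in a non-accepting state work; for example:
"ba": q0 → q0 → q1; q1 is not accepting → rejected
"abb": q0 → q1 → q1 → q1; q1 is not accepting → rejected
"bab": q0 → q0 → q1 → q1; q1 is not accepting → rejected
"aaba": q0 → q1 → q0 → q0 → q1; q1 is not accepting → rejected

Final answer: "ba", "abb", "bab", "aaba"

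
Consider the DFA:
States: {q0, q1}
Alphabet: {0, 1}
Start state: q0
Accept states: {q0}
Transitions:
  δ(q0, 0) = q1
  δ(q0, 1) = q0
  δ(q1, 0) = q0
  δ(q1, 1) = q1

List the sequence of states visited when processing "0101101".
Starting at q0
Read '0': q0 -> q1
Read '1': q1 -> q1
Read '0': q1 -> q0
Read '1': q0 -> q0
Read '1': q0 -> q0
Read '0': q0 -> q1
Read '1': q1 -> q1

Final answer: q0 -> q1 -> q1 -> q0 -> q0 -> q0 -> q1 -> q1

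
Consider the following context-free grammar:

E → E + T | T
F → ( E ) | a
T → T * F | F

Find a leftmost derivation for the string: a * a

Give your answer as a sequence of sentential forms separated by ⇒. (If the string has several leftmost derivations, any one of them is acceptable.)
Start with E.
Step 1: the leftmost non-terminal is E; apply E → T:  T
Step 2: the leftmost non-terminal is T; apply T → T * F:  T * F
Step 3: the leftmost non-terminal is T; apply T → F:  F * F
Step 4: the leftmost non-terminal is F; apply F → a:  a * F
Step 5: the leftmost non-terminal is F; apply F → a:  a * a

Final answer: E ⇒ T ⇒ T * F ⇒ F * F ⇒ a * F ⇒ a * a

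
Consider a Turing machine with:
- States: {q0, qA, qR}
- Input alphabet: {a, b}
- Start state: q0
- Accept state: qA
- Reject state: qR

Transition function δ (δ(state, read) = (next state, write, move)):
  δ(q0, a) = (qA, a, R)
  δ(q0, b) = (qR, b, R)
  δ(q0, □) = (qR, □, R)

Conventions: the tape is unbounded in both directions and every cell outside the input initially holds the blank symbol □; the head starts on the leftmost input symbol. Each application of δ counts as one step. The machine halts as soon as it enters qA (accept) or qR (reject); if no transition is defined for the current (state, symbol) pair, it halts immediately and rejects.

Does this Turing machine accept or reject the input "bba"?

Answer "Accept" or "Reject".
Step 0: [q0]bba (head at position 0)
Step 1: δ(q0, b) = (qR, b, R)  ⊢  b[qR]ba (head at position 1)
The machine is in qR, so it halts and rejects.

Final answer: Reject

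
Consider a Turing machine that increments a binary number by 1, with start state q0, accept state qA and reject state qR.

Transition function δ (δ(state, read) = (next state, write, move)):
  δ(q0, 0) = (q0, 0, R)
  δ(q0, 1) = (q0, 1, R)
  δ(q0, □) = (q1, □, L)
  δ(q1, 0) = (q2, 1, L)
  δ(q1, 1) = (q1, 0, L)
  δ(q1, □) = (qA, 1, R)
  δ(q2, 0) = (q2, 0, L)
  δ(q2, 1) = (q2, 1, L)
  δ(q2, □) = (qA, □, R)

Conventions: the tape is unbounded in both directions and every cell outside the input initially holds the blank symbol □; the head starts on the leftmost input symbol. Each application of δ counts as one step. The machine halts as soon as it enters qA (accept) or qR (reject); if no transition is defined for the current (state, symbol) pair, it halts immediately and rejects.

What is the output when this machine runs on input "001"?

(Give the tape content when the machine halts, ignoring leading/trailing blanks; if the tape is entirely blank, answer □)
Step 0: [q0]001 (head at position 0)
Step 1: δ(q0, 0) = (q0, 0, R)  ⊢  0[q0]01 (head at position 1)
Step 2: δ(q0, 0) = (q0, 0, R)  ⊢  00[q0]1 (head at position 2)
Step 3: δ(q0, 1) = (q0, 1, R)  ⊢  001[q0]□ (head at position 3)
Step 4: δ(q0, □) = (q1, □, L)  ⊢  00[q1]1□ (head at position 2)
Step 5: δ(q1, 1) = (q1, 0, L)  ⊢  0[q1]00□ (head at position 1)
Step 6: δ(q1, 0) = (q2, 1, L)  ⊢  [q2]010□ (head at position 0)
Step 7: δ(q2, 0) = (q2, 0, L)  ⊢  [q2]□010□ (head at position -1)
Step 8: δ(q2, □) = (qA, □, R)  ⊢  □[qA]010□ (head at position 0)
The machine is in qA, so it halts and accepts.
Tape content when halted (ignoring surrounding blanks): 010

Final answer: Output: 010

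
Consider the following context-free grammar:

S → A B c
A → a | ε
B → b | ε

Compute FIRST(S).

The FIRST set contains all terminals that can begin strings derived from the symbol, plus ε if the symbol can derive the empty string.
FIRST(A) = {a, ε} (A → a | ε) and FIRST(B) = {b, ε} (B → b | ε).
For S → A B c: add FIRST(A) minus ε = {a}; A is nullable, so also add FIRST(B) minus ε = {b}; B is nullable too, so also add FIRST(c) = {c}. The terminal c is never erased, so S is not nullable and ε is not included.
FIRST(S) = {a, b, c}.

Final answer: {a, b, c}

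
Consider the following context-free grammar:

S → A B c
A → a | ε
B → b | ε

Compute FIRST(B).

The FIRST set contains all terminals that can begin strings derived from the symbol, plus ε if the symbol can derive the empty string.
B → b contributes b; B → ε makes B nullable, contributing ε. FIRST(B) = {b, ε}.

Final answer: {b, ε}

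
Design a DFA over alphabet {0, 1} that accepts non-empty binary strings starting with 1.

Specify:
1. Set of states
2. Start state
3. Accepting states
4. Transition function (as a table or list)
One valid DFA (any DFA recognizing the same language is acceptable):
States: {q0, q1, q2}
Start: q0
Accepting: {q1}
Transitions (accepting states marked with *):
State | 0 | 1 | Accepting
-------------------------
q0    | q2 | q1 |  
q1    | q1 | q1 | *
q2    | q2 | q2 |  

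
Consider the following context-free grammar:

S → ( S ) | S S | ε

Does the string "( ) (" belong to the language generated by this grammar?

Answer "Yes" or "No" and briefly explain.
Each production adds parentheses only in matched pairs (S → ( S )) or none at all, so every derived string has equally many '(' and ')'. The string ( ) ( has two '(' and one ')', so it cannot be derived.

Final answer: No - no valid derivation exists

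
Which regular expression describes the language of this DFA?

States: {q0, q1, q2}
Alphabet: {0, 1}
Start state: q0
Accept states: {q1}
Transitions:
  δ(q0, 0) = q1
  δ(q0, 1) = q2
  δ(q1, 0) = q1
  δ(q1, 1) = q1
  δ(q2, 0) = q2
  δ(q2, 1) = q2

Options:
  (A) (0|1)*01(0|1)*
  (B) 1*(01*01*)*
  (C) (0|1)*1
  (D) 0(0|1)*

Testing sample strings against the DFA:
  '000' -> accepted
  '011' -> accepted
  '1110' -> rejected
  '011' -> accepted
Checking each option for a counterexample:
  (A) (0|1)*01(0|1)*: '0' is accepted by the DFA but does not match the regex → eliminated
  (B) 1*(01*01*)*: ε is rejected by the DFA but matches the regex → eliminated
  (C) (0|1)*1: '0' is accepted by the DFA but does not match the regex → eliminated
  (D) 0(0|1)*: agrees with the DFA on all strings of length ≤ 4
Only (D) 0(0|1)* is consistent with the DFA.

Final answer: (D) 0(0|1)*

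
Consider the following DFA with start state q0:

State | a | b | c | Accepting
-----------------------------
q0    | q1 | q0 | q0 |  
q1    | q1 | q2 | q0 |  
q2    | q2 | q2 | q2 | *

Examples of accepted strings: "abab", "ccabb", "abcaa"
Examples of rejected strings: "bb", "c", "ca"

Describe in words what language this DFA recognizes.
strings over {a,b,c} containing 'ab' as substring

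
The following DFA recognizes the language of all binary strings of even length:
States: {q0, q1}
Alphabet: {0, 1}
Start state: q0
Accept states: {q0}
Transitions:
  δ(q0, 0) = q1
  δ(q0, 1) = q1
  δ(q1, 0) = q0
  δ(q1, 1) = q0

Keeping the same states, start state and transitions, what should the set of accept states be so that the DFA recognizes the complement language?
The DFA is complete (every state has a transition on every symbol), so the complement
is recognized by the same DFA with accepting and non-accepting states swapped.
Original accept states: {q0}
Complement accept states = All states - Original accept states
= {q0, q1} - {q0}
= {q1}
Complement language: strings of ODD length

Final answer: {q1}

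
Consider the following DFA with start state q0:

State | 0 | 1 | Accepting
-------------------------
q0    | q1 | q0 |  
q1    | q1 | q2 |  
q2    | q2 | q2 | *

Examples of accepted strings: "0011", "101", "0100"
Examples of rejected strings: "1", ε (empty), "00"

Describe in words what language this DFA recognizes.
binary strings containing '01' as a substring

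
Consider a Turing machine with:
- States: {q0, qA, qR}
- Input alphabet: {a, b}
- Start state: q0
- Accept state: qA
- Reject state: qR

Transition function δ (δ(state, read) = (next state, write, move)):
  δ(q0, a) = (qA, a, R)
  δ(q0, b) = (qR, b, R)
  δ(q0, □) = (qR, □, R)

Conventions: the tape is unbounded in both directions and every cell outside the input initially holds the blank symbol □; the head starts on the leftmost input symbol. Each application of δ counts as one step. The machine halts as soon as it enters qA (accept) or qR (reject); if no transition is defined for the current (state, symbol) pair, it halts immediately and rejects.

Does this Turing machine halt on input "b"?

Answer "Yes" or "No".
Step 0: [q0]b (head at position 0)
Step 1: δ(q0, b) = (qR, b, R)  ⊢  b[qR]□ (head at position 1)
The machine is in qR, so it halts and rejects.
It halts after 1 steps.

Final answer: Yes - halts after 1 steps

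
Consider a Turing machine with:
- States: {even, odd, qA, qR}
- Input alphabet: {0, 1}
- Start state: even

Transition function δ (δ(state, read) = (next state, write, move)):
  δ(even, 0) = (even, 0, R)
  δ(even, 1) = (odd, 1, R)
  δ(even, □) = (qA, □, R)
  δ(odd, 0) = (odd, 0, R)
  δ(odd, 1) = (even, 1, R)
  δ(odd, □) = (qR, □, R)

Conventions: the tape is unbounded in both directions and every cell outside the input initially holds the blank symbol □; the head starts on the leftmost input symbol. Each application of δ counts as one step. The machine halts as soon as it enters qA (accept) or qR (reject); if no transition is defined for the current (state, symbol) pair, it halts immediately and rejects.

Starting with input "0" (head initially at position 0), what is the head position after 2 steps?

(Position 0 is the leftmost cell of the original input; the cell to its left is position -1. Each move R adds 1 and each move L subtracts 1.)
Step 0: [even]0 (head at position 0)
Step 1: δ(even, 0) = (even, 0, R)  ⊢  0[even]□ (head at position 1)
Step 2: δ(even, □) = (qA, □, R)  ⊢  0□[qA]□ (head at position 2)
Head position after 2 steps: 2

Final answer: Position 2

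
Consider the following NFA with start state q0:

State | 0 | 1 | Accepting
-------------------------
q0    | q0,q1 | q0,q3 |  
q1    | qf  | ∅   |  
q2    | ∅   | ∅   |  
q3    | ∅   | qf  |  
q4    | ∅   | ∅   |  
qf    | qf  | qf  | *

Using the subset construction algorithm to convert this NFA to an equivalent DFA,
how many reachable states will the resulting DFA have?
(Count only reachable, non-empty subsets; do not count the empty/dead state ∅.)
Start subset: {q0}
{q0}: on 0 → {q0, q1}, on 1 → {q0, q3}
{q0, q1}: on 0 → {q0, q1, qf}, on 1 → {q0, q3}
{q0, q3}: on 0 → {q0, q1}, on 1 → {q0, q3, qf}
{q0, q1, qf}: on 0 → {q0, q1, qf}, on 1 → {q0, q3, qf}
{q0, q3, qf}: on 0 → {q0, q1, qf}, on 1 → {q0, q3, qf}
Reachable non-empty subsets: {q0}, {q0, q1}, {q0, q3}, {q0, q1, qf}, {q0, q3, qf} — 5 in total.

Final answer: 5 states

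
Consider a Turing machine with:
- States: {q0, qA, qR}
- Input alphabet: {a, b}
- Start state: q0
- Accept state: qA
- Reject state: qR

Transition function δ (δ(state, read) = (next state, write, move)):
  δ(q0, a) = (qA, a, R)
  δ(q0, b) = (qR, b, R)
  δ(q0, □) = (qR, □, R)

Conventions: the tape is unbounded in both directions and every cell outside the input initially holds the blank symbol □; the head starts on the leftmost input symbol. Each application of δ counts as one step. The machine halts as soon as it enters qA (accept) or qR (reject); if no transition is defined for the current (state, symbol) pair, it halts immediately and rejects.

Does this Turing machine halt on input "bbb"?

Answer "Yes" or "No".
Step 0: [q0]bbb (head at position 0)
Step 1: δ(q0, b) = (qR, b, R)  ⊢  b[qR]bb (head at position 1)
The machine is in qR, so it halts and rejects.
It halts after 1 steps.

Final answer: Yes - halts after 1 steps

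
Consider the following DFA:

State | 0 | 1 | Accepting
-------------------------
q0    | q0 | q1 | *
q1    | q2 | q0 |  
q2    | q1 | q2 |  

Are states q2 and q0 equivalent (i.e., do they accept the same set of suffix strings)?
Try the suffix ε (the empty string).
From q2: q2 — not accepting.
From q0: q0 — accepting.
The two states disagree on this suffix, so they are not equivalent.

Final answer: No. Distinguishing string: ε (the empty string) - accepted from q0 but not from q2.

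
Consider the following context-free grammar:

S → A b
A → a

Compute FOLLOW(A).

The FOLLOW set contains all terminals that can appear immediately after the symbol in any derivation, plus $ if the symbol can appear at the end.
A occurs only in S → A b, where it is immediately followed by the terminal b. So FOLLOW(A) = {b}.

Final answer: {b}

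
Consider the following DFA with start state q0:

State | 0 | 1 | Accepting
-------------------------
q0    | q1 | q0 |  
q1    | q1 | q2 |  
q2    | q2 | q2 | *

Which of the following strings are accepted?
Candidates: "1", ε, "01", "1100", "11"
"1": q0 → q0; q0 is not accepting → rejected
ε: q0; q0 is not accepting → rejected
"01": q0 → q1 → q2; q2 is accepting → accepted
"1100": q0 → q0 → q0 → q1 → q1; q1 is not accepting → rejected
"11": q0 → q0 → q0; q0 is not accepting → rejected

Final answer: "01"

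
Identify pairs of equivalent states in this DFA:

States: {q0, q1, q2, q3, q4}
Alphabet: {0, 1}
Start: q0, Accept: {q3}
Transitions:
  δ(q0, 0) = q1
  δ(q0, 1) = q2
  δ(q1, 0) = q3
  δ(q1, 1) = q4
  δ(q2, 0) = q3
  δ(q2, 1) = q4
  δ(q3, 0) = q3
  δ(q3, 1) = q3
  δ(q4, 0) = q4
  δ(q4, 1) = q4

Using the table-filling algorithm:
Round 0 – mark pairs where exactly one state is accepting: (q0,q3), (q1,q3), (q2,q3), (q3,q4)
Round 1 – newly marked: (q0,q1) [on 0: q1 vs q3, already marked]; (q0,q2) [on 0: q1 vs q3, already marked]; (q1,q4) [on 0: q3 vs q4, already marked]; (q2,q4) [on 0: q3 vs q4, already marked]
Round 2 – newly marked: (q0,q4) [on 0: q1 vs q4, already marked]
No further pairs can be marked.
(q1, q2) unmarked: δ(q1,0)=q3, δ(q2,0)=q3; δ(q1,1)=q4, δ(q2,1)=q4 → equivalent
Equivalent pairs: (q1, q2)

Final answer: Equivalent pairs: (q1, q2)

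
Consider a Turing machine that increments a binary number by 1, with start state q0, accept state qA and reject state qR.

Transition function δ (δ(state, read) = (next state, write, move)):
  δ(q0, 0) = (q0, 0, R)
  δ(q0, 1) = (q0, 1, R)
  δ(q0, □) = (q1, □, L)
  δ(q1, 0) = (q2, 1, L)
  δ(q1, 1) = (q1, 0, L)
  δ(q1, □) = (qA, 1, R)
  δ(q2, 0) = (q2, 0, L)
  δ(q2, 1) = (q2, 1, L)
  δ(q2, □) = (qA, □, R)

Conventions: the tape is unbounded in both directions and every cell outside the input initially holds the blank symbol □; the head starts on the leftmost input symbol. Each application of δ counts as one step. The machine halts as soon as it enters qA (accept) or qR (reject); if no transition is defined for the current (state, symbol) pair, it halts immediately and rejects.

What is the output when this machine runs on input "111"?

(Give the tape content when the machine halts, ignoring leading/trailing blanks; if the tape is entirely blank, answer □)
Step 0: [q0]111 (head at position 0)
Step 1: δ(q0, 1) = (q0, 1, R)  ⊢  1[q0]11 (head at position 1)
Step 2: δ(q0, 1) = (q0, 1, R)  ⊢  11[q0]1 (head at position 2)
Step 3: δ(q0, 1) = (q0, 1, R)  ⊢  111[q0]□ (head at position 3)
Step 4: δ(q0, □) = (q1, □, L)  ⊢  11[q1]1□ (head at position 2)
Step 5: δ(q1, 1) = (q1, 0, L)  ⊢  1[q1]10□ (head at position 1)
Step 6: δ(q1, 1) = (q1, 0, L)  ⊢  [q1]100□ (head at position 0)
Step 7: δ(q1, 1) = (q1, 0, L)  ⊢  [q1]□000□ (head at position -1)
Step 8: δ(q1, □) = (qA, 1, R)  ⊢  1[qA]000□ (head at position 0)
The machine is in qA, so it halts and accepts.
Tape content when halted (ignoring surrounding blanks): 1000

Final answer: Output: 1000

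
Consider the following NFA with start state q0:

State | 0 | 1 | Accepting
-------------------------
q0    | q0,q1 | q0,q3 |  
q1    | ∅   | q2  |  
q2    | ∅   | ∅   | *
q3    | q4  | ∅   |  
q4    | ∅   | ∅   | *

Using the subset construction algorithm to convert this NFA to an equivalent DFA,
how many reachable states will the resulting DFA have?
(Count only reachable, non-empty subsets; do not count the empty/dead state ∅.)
Start subset: {q0}
{q0}: on 0 → {q0, q1}, on 1 → {q0, q3}
{q0, q1}: on 0 → {q0, q1}, on 1 → {q0, q2, q3}
{q0, q3}: on 0 → {q0, q1, q4}, on 1 → {q0, q3}
{q0, q2, q3}: on 0 → {q0, q1, q4}, on 1 → {q0, q3}
{q0, q1, q4}: on 0 → {q0, q1}, on 1 → {q0, q2, q3}
Reachable non-empty subsets: {q0}, {q0, q1}, {q0, q3}, {q0, q2, q3}, {q0, q1, q4} — 5 in total.

Final answer: 5 states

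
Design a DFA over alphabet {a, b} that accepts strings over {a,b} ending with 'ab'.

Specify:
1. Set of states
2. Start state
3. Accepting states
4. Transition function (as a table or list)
One valid DFA (any DFA recognizing the same language is acceptable):
States: {q0, q1, q2}
Start: q0
Accepting: {q2}
Transitions (accepting states marked with *):
State | a | b | Accepting
-------------------------
q0    | q1 | q0 |  
q1    | q1 | q2 |  
q2    | q1 | q0 | *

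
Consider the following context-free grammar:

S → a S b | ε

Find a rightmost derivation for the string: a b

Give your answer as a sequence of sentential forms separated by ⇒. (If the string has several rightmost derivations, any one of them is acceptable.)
Start with S.
Step 1: the rightmost non-terminal is S; apply S → a S b:  a S b
Step 2: the rightmost non-terminal is S; apply S → ε:  a b

Final answer: S ⇒ a S b ⇒ a b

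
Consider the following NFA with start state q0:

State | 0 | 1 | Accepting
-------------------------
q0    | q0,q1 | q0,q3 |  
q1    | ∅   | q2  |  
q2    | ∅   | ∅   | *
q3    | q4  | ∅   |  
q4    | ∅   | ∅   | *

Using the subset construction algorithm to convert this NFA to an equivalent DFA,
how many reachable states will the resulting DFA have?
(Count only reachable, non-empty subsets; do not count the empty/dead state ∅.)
Start subset: {q0}
{q0}: on 0 → {q0, q1}, on 1 → {q0, q3}
{q0, q1}: on 0 → {q0, q1}, on 1 → {q0, q2, q3}
{q0, q3}: on 0 → {q0, q1, q4}, on 1 → {q0, q3}
{q0, q2, q3}: on 0 → {q0, q1, q4}, on 1 → {q0, q3}
{q0, q1, q4}: on 0 → {q0, q1}, on 1 → {q0, q2, q3}
Reachable non-empty subsets: {q0}, {q0, q1}, {q0, q3}, {q0, q2, q3}, {q0, q1, q4} — 5 in total.

Final answer: 5 states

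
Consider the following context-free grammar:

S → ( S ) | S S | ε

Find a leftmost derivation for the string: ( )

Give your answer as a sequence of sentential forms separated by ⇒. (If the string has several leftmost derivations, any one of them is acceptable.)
Start with S.
Step 1: the leftmost non-terminal is S; apply S → ( S ):  ( S )
Step 2: the leftmost non-terminal is S; apply S → ε:  ( )

Final answer: S ⇒ ( S ) ⇒ ( )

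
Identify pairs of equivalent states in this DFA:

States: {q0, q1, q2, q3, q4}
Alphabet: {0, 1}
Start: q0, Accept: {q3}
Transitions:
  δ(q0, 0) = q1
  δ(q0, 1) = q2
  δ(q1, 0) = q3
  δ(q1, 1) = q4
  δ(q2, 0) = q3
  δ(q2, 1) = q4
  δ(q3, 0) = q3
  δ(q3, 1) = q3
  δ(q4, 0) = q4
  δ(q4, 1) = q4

Using the table-filling algorithm:
Round 0 – mark pairs where exactly one state is accepting: (q0,q3), (q1,q3), (q2,q3), (q3,q4)
Round 1 – newly marked: (q0,q1) [on 0: q1 vs q3, already marked]; (q0,q2) [on 0: q1 vs q3, already marked]; (q1,q4) [on 0: q3 vs q4, already marked]; (q2,q4) [on 0: q3 vs q4, already marked]
Round 2 – newly marked: (q0,q4) [on 0: q1 vs q4, already marked]
No further pairs can be marked.
(q1, q2) unmarked: δ(q1,0)=q3, δ(q2,0)=q3; δ(q1,1)=q4, δ(q2,1)=q4 → equivalent
Equivalent pairs: (q1, q2)

Final answer: Equivalent pairs: (q1, q2)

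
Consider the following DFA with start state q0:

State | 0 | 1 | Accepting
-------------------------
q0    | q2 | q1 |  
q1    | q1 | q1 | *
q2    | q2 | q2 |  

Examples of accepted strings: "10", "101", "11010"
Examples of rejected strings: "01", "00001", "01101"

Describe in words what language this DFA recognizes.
non-empty binary strings starting with 1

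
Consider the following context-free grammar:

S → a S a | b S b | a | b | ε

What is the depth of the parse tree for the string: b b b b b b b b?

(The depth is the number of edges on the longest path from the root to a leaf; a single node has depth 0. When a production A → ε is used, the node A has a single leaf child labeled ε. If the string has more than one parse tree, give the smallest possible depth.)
The string has even length 8, so its (unique) parse tree peels off matching outer symbols: S → b S b, S → b S b, S → b S b, S → b S b, and finally S → ε for the empty middle.
The S nodes are at depths 0..4; the ε leaf under the innermost S is at depth 5 (terminal leaves are at depths 1..4).
Depth = 5.

Final answer: 5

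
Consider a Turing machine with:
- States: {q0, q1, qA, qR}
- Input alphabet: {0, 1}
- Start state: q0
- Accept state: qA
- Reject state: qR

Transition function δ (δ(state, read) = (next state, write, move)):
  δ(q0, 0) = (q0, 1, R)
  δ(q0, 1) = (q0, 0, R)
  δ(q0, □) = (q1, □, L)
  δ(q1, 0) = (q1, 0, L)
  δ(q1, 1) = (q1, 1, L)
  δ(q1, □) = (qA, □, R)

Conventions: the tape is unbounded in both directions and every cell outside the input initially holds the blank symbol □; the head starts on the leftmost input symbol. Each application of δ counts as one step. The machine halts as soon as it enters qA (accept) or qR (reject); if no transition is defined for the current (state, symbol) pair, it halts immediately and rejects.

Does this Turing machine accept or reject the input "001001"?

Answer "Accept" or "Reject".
Step 0: [q0]001001 (head at position 0)
Step 1: δ(q0, 0) = (q0, 1, R)  ⊢  1[q0]01001 (head at position 1)
Step 2: δ(q0, 0) = (q0, 1, R)  ⊢  11[q0]1001 (head at position 2)
Step 3: δ(q0, 1) = (q0, 0, R)  ⊢  110[q0]001 (head at position 3)
Step 4: δ(q0, 0) = (q0, 1, R)  ⊢  1101[q0]01 (head at position 4)
Step 5: δ(q0, 0) = (q0, 1, R)  ⊢  11011[q0]1 (head at position 5)
Step 6: δ(q0, 1) = (q0, 0, R)  ⊢  110110[q0]□ (head at position 6)
Step 7: δ(q0, □) = (q1, □, L)  ⊢  11011[q1]0□ (head at position 5)
Step 8: δ(q1, 0) = (q1, 0, L)  ⊢  1101[q1]10□ (head at position 4)
Step 9: δ(q1, 1) = (q1, 1, L)  ⊢  110[q1]110□ (head at position 3)
Step 10: δ(q1, 1) = (q1, 1, L)  ⊢  11[q1]0110□ (head at position 2)
Step 11: δ(q1, 0) = (q1, 0, L)  ⊢  1[q1]10110□ (head at position 1)
Step 12: δ(q1, 1) = (q1, 1, L)  ⊢  [q1]110110□ (head at position 0)
Step 13: δ(q1, 1) = (q1, 1, L)  ⊢  [q1]□110110□ (head at position -1)
Step 14: δ(q1, □) = (qA, □, R)  ⊢  □[qA]110110□ (head at position 0)
The machine is in qA, so it halts and accepts.

Final answer: Accept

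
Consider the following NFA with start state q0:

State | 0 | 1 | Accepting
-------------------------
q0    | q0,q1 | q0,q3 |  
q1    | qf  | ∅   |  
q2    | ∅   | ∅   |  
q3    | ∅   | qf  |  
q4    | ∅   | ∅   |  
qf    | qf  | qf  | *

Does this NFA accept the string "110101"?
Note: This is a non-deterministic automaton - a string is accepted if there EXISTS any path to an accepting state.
Track the set of states the NFA could be in: start {q0}
Read '1': {q0} → {q0, q3}
Read '1': {q0, q3} → {q0, q3, qf}
Read '0': {q0, q3, qf} → {q0, q1, qf}
Read '1': {q0, q1, qf} → {q0, q3, qf}
Read '0': {q0, q3, qf} → {q0, q1, qf}
Read '1': {q0, q1, qf} → {q0, q3, qf}
Final set {q0, q3, qf} contains accepting state(s) {qf} → accepted.

Final answer: Yes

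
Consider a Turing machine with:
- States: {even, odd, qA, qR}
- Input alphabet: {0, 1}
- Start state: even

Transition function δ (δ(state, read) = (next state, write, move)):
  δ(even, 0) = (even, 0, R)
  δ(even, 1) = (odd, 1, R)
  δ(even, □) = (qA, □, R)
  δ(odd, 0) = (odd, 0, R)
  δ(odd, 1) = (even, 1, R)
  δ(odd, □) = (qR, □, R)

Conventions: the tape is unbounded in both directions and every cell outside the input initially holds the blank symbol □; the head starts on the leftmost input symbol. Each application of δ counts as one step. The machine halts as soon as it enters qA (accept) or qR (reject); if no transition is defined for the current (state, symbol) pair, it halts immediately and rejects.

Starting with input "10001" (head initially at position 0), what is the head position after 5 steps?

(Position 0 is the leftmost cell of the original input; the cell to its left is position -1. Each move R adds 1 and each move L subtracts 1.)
Step 0: [even]10001 (head at position 0)
Step 1: δ(even, 1) = (odd, 1, R)  ⊢  1[odd]0001 (head at position 1)
Step 2: δ(odd, 0) = (odd, 0, R)  ⊢  10[odd]001 (head at position 2)
Step 3: δ(odd, 0) = (odd, 0, R)  ⊢  100[odd]01 (head at position 3)
Step 4: δ(odd, 0) = (odd, 0, R)  ⊢  1000[odd]1 (head at position 4)
Step 5: δ(odd, 1) = (even, 1, R)  ⊢  10001[even]□ (head at position 5)
Head position after 5 steps: 5

Final answer: Position 5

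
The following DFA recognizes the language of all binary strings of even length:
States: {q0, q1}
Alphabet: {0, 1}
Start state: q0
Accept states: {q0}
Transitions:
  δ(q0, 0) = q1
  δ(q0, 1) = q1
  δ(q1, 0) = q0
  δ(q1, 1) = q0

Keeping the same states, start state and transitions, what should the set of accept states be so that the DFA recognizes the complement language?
The DFA is complete (every state has a transition on every symbol), so the complement
is recognized by the same DFA with accepting and non-accepting states swapped.
Original accept states: {q0}
Complement accept states = All states - Original accept states
= {q0, q1} - {q0}
= {q1}
Complement language: strings of ODD length

Final answer: {q1}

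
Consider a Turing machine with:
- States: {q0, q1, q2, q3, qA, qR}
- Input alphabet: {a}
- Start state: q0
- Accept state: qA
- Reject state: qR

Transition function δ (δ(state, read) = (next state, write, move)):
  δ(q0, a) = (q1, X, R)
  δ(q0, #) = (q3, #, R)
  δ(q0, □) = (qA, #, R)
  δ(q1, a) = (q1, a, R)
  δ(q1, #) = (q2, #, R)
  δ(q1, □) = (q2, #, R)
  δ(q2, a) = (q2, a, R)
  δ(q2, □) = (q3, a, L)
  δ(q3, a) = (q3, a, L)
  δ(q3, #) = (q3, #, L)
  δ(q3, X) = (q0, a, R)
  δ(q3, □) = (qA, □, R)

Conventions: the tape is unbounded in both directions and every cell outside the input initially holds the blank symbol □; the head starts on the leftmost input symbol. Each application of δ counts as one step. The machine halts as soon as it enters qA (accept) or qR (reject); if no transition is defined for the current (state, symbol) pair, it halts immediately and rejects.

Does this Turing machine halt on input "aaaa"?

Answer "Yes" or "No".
Trace (configuration after each step, as tape_left[state]tape_right with head position):
Step 0: [q0]aaaa (head at position 0)
Step 1: X[q1]aaa (head 1)
Step 2: Xa[q1]aa (head 2)
Step 3: Xaa[q1]a (head 3)
Step 4: Xaaa[q1]□ (head 4)
Step 5: Xaaa#[q2]□ (head 5)
Step 6: Xaaa[q3]#a (head 4)
Step 7: Xaa[q3]a#a (head 3)
Step 8: Xa[q3]aa#a (head 2)
Step 9: X[q3]aaa#a (head 1)
Step 10: [q3]Xaaa#a (head 0)
Step 11: a[q0]aaa#a (head 1)
Step 12: aX[q1]aa#a (head 2)
Step 13: aXa[q1]a#a (head 3)
Step 14: aXaa[q1]#a (head 4)
Step 15: aXaa#[q2]a (head 5)
Step 16: aXaa#a[q2]□ (head 6)
Step 17: aXaa#[q3]aa (head 5)
Step 18: aXaa[q3]#aa (head 4)
Step 19: aXa[q3]a#aa (head 3)
Step 20: aX[q3]aa#aa (head 2)
Step 21: a[q3]Xaa#aa (head 1)
Step 22: aa[q0]aa#aa (head 2)
Step 23: aaX[q1]a#aa (head 3)
Step 24: aaXa[q1]#aa (head 4)
Step 25: aaXa#[q2]aa (head 5)
Step 26: aaXa#a[q2]a (head 6)
Step 27: aaXa#aa[q2]□ (head 7)
Step 28: aaXa#a[q3]aa (head 6)
Step 29: aaXa#[q3]aaa (head 5)
Step 30: aaXa[q3]#aaa (head 4)
Step 31: aaX[q3]a#aaa (head 3)
Step 32: aa[q3]Xa#aaa (head 2)
Step 33: aaa[q0]a#aaa (head 3)
Step 34: aaaX[q1]#aaa (head 4)
Step 35: aaaX#[q2]aaa (head 5)
Step 36: aaaX#a[q2]aa (head 6)
Step 37: aaaX#aa[q2]a (head 7)
Step 38: aaaX#aaa[q2]□ (head 8)
Step 39: aaaX#aa[q3]aa (head 7)
Step 40: aaaX#a[q3]aaa (head 6)
Step 41: aaaX#[q3]aaaa (head 5)
Step 42: aaaX[q3]#aaaa (head 4)
Step 43: aaa[q3]X#aaaa (head 3)
Step 44: aaaa[q0]#aaaa (head 4)
Step 45: aaaa#[q3]aaaa (head 5)
Step 46: aaaa[q3]#aaaa (head 4)
Step 47: aaa[q3]a#aaaa (head 3)
Step 48: aa[q3]aa#aaaa (head 2)
Step 49: a[q3]aaa#aaaa (head 1)
Step 50: [q3]aaaa#aaaa (head 0)
Step 51: [q3]□aaaa#aaaa (head -1)
Step 52: □[qA]aaaa#aaaa (head 0)
The machine is in qA, so it halts and accepts.
It halts after 52 steps.

Final answer: Yes - halts after 52 steps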